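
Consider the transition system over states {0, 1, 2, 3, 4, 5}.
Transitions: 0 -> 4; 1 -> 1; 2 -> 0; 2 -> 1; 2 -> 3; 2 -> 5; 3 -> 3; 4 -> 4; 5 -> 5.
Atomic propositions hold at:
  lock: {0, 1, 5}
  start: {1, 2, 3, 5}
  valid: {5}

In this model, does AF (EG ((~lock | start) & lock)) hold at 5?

Yes

Sat(~lock) = {2, 3, 4}
Sat(~lock | start) = {1, 2, 3, 4, 5}
Sat((~lock | start) & lock) = {1, 5}
EG ((~lock | start) & lock): greatest fixpoint, start Z0 = {1, 5}, keep only states in Sat with some successor in Z. Already a fixed point.
Sat(EG ((~lock | start) & lock)) = {1, 5}
AF (EG ((~lock | start) & lock)): least fixpoint, start Z0 = {1, 5}, add states with every successor in Z. Already a fixed point.
Sat(AF (EG ((~lock | start) & lock))) = {1, 5}
5 ∈ Sat(AF (EG ((~lock | start) & lock))) = {1, 5}, so the formula holds at 5.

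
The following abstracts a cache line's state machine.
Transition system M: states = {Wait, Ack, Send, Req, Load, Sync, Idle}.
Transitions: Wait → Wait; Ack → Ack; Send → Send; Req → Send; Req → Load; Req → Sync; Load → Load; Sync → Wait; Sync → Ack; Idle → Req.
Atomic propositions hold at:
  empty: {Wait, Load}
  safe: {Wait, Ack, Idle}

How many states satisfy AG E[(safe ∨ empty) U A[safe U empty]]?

2

Sat(safe ∨ empty) = {Wait, Ack, Load, Idle}
A[safe U empty]: least fixpoint, start Z0 = Sat(empty) = {Wait, Load}, add states in Sat(safe) with every successor in Z. Already a fixed point.
Sat(A[safe U empty]) = {Wait, Load}
E[(safe ∨ empty) U A[safe U empty]]: least fixpoint, start Z0 = Sat(A[safe U empty]) = {Wait, Load}, add states in Sat(safe ∨ empty) with some successor in Z. Already a fixed point.
Sat(E[(safe ∨ empty) U A[safe U empty]]) = {Wait, Load}
AG E[(safe ∨ empty) U A[safe U empty]]: greatest fixpoint, start Z0 = {Wait, Load}, keep only states in Sat with every successor in Z. Already a fixed point.
Sat(AG E[(safe ∨ empty) U A[safe U empty]]) = {Wait, Load}
|Sat(AG E[(safe ∨ empty) U A[safe U empty]])| = |{Wait, Load}| = 2.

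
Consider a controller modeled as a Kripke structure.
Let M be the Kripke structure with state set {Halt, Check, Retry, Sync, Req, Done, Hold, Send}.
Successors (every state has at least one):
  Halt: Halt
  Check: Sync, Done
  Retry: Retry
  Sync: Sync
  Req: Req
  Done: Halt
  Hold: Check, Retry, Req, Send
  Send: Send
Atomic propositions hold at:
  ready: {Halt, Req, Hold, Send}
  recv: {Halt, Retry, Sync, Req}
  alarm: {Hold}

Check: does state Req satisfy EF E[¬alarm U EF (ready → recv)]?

Sat(¬alarm) = {Halt, Check, Retry, Sync, Req, Done, Send}
Sat(ready → recv) = {Halt, Check, Retry, Sync, Req, Done}
EF (ready → recv): least fixpoint, start Z0 = {Halt, Check, Retry, Sync, Req, Done}, add states with some successor in Z. Z1 = {Halt, Check, Retry, Sync, Req, Done, Hold}; fixed.
Sat(EF (ready → recv)) = {Halt, Check, Retry, Sync, Req, Done, Hold}
E[¬alarm U EF (ready → recv)]: least fixpoint, start Z0 = Sat(EF (ready → recv)) = {Halt, Check, Retry, Sync, Req, Done, Hold}, add states in Sat(¬alarm) with some successor in Z. Already a fixed point.
Sat(E[¬alarm U EF (ready → recv)]) = {Halt, Check, Retry, Sync, Req, Done, Hold}
EF E[¬alarm U EF (ready → recv)]: least fixpoint, start Z0 = {Halt, Check, Retry, Sync, Req, Done, Hold}, add states with some successor in Z. Already a fixed point.
Sat(EF E[¬alarm U EF (ready → recv)]) = {Halt, Check, Retry, Sync, Req, Done, Hold}
Req ∈ Sat(EF E[¬alarm U EF (ready → recv)]) = {Halt, Check, Retry, Sync, Req, Done, Hold}, so the formula holds at Req.

Yes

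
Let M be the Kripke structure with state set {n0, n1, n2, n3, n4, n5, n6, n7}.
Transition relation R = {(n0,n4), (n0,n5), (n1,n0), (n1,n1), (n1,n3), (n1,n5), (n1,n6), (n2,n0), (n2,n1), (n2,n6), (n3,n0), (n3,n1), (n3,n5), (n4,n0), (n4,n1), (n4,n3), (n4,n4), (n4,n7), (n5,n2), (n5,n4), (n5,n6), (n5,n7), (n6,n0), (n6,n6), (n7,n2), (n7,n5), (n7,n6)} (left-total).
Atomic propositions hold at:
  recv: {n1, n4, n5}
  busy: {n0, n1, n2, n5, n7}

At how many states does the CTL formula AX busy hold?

Sat(AX busy) = {s : every successor in {n0, n1, n2, n5, n7}} = {n3}
|Sat(AX busy)| = |{n3}| = 1.

1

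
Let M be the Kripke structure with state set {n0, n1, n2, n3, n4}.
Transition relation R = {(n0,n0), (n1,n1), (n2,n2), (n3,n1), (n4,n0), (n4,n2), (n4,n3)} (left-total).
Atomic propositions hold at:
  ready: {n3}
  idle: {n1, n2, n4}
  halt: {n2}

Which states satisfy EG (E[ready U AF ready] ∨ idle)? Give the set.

{n1, n2, n3, n4}

AF ready: least fixpoint, start Z0 = {n3}, add states with every successor in Z. Already a fixed point.
Sat(AF ready) = {n3}
E[ready U AF ready]: least fixpoint, start Z0 = Sat(AF ready) = {n3}, add states in Sat(ready) with some successor in Z. Already a fixed point.
Sat(E[ready U AF ready]) = {n3}
Sat(E[ready U AF ready] ∨ idle) = {n1, n2, n3, n4}
EG (E[ready U AF ready] ∨ idle): greatest fixpoint, start Z0 = {n1, n2, n3, n4}, keep only states in Sat with some successor in Z. Already a fixed point.
Sat(EG (E[ready U AF ready] ∨ idle)) = {n1, n2, n3, n4}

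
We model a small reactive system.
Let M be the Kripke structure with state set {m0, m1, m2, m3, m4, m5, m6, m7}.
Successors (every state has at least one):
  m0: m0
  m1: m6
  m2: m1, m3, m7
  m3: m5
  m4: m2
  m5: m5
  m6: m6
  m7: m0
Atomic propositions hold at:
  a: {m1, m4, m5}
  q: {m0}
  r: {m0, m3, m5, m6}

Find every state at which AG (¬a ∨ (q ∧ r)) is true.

Sat(¬a) = {m0, m2, m3, m6, m7}
Sat(q ∧ r) = {m0}
Sat(¬a ∨ (q ∧ r)) = {m0, m2, m3, m6, m7}
AG (¬a ∨ (q ∧ r)): greatest fixpoint, start Z0 = {m0, m2, m3, m6, m7}, keep only states in Sat with every successor in Z. Z1 = {m0, m6, m7}; fixed.
Sat(AG (¬a ∨ (q ∧ r))) = {m0, m6, m7}

{m0, m6, m7}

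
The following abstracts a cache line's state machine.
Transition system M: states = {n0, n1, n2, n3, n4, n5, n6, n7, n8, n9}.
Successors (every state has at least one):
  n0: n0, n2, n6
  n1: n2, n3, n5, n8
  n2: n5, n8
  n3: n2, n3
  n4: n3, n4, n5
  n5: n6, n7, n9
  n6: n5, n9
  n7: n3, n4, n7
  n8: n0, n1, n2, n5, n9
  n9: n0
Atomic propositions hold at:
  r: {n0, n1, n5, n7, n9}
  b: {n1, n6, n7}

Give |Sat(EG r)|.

5

EG r: greatest fixpoint, start Z0 = {n0, n1, n5, n7, n9}, keep only states in Sat with some successor in Z. Already a fixed point.
Sat(EG r) = {n0, n1, n5, n7, n9}
|Sat(EG r)| = |{n0, n1, n5, n7, n9}| = 5.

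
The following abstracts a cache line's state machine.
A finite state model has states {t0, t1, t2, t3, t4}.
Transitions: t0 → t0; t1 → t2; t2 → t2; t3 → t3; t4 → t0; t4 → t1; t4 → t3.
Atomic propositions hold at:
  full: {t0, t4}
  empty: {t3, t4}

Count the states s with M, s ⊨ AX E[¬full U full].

Sat(¬full) = {t1, t2, t3}
E[¬full U full]: least fixpoint, start Z0 = Sat(full) = {t0, t4}, add states in Sat(¬full) with some successor in Z. Already a fixed point.
Sat(E[¬full U full]) = {t0, t4}
Sat(AX E[¬full U full]) = {s : every successor in {t0, t4}} = {t0}
|Sat(AX E[¬full U full])| = |{t0}| = 1.

1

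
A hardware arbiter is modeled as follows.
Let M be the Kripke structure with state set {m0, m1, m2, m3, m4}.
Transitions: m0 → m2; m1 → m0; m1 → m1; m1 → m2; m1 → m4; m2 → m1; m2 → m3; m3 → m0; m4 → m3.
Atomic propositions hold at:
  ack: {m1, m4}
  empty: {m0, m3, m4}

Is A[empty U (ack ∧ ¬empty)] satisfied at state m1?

Yes

Sat(¬empty) = {m1, m2}
Sat(ack ∧ ¬empty) = {m1}
A[empty U (ack ∧ ¬empty)]: least fixpoint, start Z0 = Sat((ack ∧ ¬empty)) = {m1}, add states in Sat(empty) with every successor in Z. Already a fixed point.
Sat(A[empty U (ack ∧ ¬empty)]) = {m1}
m1 ∈ Sat(A[empty U (ack ∧ ¬empty)]) = {m1}, so the formula holds at m1.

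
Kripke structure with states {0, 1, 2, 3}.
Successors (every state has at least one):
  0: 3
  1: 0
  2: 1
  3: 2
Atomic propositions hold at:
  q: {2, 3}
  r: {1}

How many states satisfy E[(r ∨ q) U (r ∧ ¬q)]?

3

Sat(r ∨ q) = {1, 2, 3}
Sat(¬q) = {0, 1}
Sat(r ∧ ¬q) = {1}
E[(r ∨ q) U (r ∧ ¬q)]: least fixpoint, start Z0 = Sat((r ∧ ¬q)) = {1}, add states in Sat(r ∨ q) with some successor in Z. Z1 = {1, 2}; Z2 = {1, 2, 3}; fixed.
Sat(E[(r ∨ q) U (r ∧ ¬q)]) = {1, 2, 3}
|Sat(E[(r ∨ q) U (r ∧ ¬q)])| = |{1, 2, 3}| = 3.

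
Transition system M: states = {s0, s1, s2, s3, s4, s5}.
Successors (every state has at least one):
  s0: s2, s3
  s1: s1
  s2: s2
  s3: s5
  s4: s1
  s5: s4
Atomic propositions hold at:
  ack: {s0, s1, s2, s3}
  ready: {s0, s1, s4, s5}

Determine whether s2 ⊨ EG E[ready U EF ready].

EF ready: least fixpoint, start Z0 = {s0, s1, s4, s5}, add states with some successor in Z. Z1 = {s0, s1, s3, s4, s5}; fixed.
Sat(EF ready) = {s0, s1, s3, s4, s5}
E[ready U EF ready]: least fixpoint, start Z0 = Sat(EF ready) = {s0, s1, s3, s4, s5}, add states in Sat(ready) with some successor in Z. Already a fixed point.
Sat(E[ready U EF ready]) = {s0, s1, s3, s4, s5}
EG E[ready U EF ready]: greatest fixpoint, start Z0 = {s0, s1, s3, s4, s5}, keep only states in Sat with some successor in Z. Already a fixed point.
Sat(EG E[ready U EF ready]) = {s0, s1, s3, s4, s5}
s2 ∉ Sat(EG E[ready U EF ready]) = {s0, s1, s3, s4, s5}, so the formula does not hold at s2.

No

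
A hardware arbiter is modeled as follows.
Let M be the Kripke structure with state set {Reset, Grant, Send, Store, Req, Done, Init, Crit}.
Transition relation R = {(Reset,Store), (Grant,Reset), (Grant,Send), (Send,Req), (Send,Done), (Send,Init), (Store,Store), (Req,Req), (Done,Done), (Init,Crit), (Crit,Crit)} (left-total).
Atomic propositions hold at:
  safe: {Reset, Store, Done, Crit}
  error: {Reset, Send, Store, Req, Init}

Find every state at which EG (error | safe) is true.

Sat(error | safe) = {Reset, Send, Store, Req, Done, Init, Crit}
EG (error | safe): greatest fixpoint, start Z0 = {Reset, Send, Store, Req, Done, Init, Crit}, keep only states in Sat with some successor in Z. Already a fixed point.
Sat(EG (error | safe)) = {Reset, Send, Store, Req, Done, Init, Crit}

{Reset, Send, Store, Req, Done, Init, Crit}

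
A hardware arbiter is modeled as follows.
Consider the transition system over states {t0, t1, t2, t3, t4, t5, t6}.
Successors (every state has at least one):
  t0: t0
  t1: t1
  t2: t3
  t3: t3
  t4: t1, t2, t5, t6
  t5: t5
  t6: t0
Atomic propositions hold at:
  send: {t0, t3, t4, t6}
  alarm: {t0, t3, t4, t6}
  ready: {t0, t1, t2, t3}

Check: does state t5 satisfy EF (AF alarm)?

AF alarm: least fixpoint, start Z0 = {t0, t3, t4, t6}, add states with every successor in Z. Z1 = {t0, t2, t3, t4, t6}; fixed.
Sat(AF alarm) = {t0, t2, t3, t4, t6}
EF (AF alarm): least fixpoint, start Z0 = {t0, t2, t3, t4, t6}, add states with some successor in Z. Already a fixed point.
Sat(EF (AF alarm)) = {t0, t2, t3, t4, t6}
t5 ∉ Sat(EF (AF alarm)) = {t0, t2, t3, t4, t6}, so the formula does not hold at t5.

No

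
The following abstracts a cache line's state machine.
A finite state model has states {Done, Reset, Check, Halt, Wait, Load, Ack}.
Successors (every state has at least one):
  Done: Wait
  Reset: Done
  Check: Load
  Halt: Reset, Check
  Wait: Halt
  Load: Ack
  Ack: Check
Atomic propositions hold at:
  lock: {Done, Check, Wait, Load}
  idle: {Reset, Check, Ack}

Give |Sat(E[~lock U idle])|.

4

Sat(~lock) = {Reset, Halt, Ack}
E[~lock U idle]: least fixpoint, start Z0 = Sat(idle) = {Reset, Check, Ack}, add states in Sat(~lock) with some successor in Z. Z1 = {Reset, Check, Halt, Ack}; fixed.
Sat(E[~lock U idle]) = {Reset, Check, Halt, Ack}
|Sat(E[~lock U idle])| = |{Reset, Check, Halt, Ack}| = 4.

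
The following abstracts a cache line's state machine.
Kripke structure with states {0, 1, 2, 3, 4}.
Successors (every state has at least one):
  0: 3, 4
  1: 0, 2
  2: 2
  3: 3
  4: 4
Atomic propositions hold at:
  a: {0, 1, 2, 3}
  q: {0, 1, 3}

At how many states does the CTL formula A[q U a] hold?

4

A[q U a]: least fixpoint, start Z0 = Sat(a) = {0, 1, 2, 3}, add states in Sat(q) with every successor in Z. Already a fixed point.
Sat(A[q U a]) = {0, 1, 2, 3}
|Sat(A[q U a])| = |{0, 1, 2, 3}| = 4.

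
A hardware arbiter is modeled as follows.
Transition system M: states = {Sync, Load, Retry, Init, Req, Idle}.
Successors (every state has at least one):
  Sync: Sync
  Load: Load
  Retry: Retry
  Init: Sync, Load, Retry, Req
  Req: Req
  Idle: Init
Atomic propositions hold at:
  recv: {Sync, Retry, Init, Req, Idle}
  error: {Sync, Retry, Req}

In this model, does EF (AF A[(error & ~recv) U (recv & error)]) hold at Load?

No

Sat(~recv) = {Load}
Sat(error & ~recv) = ∅
Sat(recv & error) = {Sync, Retry, Req}
A[(error & ~recv) U (recv & error)]: least fixpoint, start Z0 = Sat((recv & error)) = {Sync, Retry, Req}, add states in Sat(error & ~recv) with every successor in Z. Already a fixed point.
Sat(A[(error & ~recv) U (recv & error)]) = {Sync, Retry, Req}
AF A[(error & ~recv) U (recv & error)]: least fixpoint, start Z0 = {Sync, Retry, Req}, add states with every successor in Z. Already a fixed point.
Sat(AF A[(error & ~recv) U (recv & error)]) = {Sync, Retry, Req}
EF (AF A[(error & ~recv) U (recv & error)]): least fixpoint, start Z0 = {Sync, Retry, Req}, add states with some successor in Z. Z1 = {Sync, Retry, Init, Req}; Z2 = {Sync, Retry, Init, Req, Idle}; fixed.
Sat(EF (AF A[(error & ~recv) U (recv & error)])) = {Sync, Retry, Init, Req, Idle}
Load ∉ Sat(EF (AF A[(error & ~recv) U (recv & error)])) = {Sync, Retry, Init, Req, Idle}, so the formula does not hold at Load.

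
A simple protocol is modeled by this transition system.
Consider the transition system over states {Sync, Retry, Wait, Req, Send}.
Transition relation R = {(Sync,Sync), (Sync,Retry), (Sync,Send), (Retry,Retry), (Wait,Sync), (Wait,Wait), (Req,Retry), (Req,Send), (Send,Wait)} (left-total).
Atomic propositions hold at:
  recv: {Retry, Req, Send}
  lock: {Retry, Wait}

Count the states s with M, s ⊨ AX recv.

Sat(AX recv) = {s : every successor in {Retry, Req, Send}} = {Retry, Req}
|Sat(AX recv)| = |{Retry, Req}| = 2.

2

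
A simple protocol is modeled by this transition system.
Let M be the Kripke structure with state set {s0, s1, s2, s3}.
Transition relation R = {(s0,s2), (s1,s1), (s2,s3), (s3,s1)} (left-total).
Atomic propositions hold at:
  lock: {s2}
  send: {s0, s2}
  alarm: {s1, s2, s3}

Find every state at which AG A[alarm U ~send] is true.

Sat(~send) = {s1, s3}
A[alarm U ~send]: least fixpoint, start Z0 = Sat(~send) = {s1, s3}, add states in Sat(alarm) with every successor in Z. Z1 = {s1, s2, s3}; fixed.
Sat(A[alarm U ~send]) = {s1, s2, s3}
AG A[alarm U ~send]: greatest fixpoint, start Z0 = {s1, s2, s3}, keep only states in Sat with every successor in Z. Already a fixed point.
Sat(AG A[alarm U ~send]) = {s1, s2, s3}

{s1, s2, s3}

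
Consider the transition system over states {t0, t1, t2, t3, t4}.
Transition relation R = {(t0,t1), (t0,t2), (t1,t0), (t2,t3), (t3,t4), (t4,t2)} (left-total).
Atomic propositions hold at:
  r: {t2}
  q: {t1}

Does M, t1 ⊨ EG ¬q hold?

No

Sat(¬q) = {t0, t2, t3, t4}
EG ¬q: greatest fixpoint, start Z0 = {t0, t2, t3, t4}, keep only states in Sat with some successor in Z. Already a fixed point.
Sat(EG ¬q) = {t0, t2, t3, t4}
t1 ∉ Sat(EG ¬q) = {t0, t2, t3, t4}, so the formula does not hold at t1.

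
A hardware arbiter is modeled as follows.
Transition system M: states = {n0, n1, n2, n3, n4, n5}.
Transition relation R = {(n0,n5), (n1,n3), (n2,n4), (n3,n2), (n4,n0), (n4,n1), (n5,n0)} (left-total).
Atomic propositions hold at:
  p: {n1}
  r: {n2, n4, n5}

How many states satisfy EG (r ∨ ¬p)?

5

Sat(¬p) = {n0, n2, n3, n4, n5}
Sat(r ∨ ¬p) = {n0, n2, n3, n4, n5}
EG (r ∨ ¬p): greatest fixpoint, start Z0 = {n0, n2, n3, n4, n5}, keep only states in Sat with some successor in Z. Already a fixed point.
Sat(EG (r ∨ ¬p)) = {n0, n2, n3, n4, n5}
|Sat(EG (r ∨ ¬p))| = |{n0, n2, n3, n4, n5}| = 5.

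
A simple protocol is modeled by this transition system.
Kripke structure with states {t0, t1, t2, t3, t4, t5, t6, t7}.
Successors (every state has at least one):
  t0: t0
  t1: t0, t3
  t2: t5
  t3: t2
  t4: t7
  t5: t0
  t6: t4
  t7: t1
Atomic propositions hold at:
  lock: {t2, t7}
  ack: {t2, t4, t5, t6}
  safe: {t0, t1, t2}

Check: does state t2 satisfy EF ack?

Yes

EF ack: least fixpoint, start Z0 = {t2, t4, t5, t6}, add states with some successor in Z. Z1 = {t2, t3, t4, t5, t6}; Z2 = {t1, t2, t3, t4, t5, t6}; Z3 = {t1, t2, t3, t4, t5, t6, t7}; fixed.
Sat(EF ack) = {t1, t2, t3, t4, t5, t6, t7}
t2 ∈ Sat(EF ack) = {t1, t2, t3, t4, t5, t6, t7}, so the formula holds at t2.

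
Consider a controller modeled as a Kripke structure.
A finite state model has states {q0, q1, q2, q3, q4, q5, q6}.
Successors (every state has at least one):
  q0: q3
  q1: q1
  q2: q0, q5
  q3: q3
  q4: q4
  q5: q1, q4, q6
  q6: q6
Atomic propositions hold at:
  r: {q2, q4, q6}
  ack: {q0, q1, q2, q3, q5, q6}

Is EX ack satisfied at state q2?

Sat(EX ack) = {s : some successor in {q0, q1, q2, q3, q5, q6}} = {q0, q1, q2, q3, q5, q6}
q2 ∈ Sat(EX ack) = {q0, q1, q2, q3, q5, q6}, so the formula holds at q2.

Yes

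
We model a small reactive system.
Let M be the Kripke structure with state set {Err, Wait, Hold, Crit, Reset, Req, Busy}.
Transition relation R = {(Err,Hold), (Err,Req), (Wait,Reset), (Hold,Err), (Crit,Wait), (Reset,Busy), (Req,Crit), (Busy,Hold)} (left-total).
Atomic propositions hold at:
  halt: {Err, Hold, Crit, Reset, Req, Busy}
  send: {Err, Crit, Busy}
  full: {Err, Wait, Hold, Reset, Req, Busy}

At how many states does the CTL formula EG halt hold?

EG halt: greatest fixpoint, start Z0 = {Err, Hold, Crit, Reset, Req, Busy}, keep only states in Sat with some successor in Z. Z1 = {Err, Hold, Reset, Req, Busy}; Z2 = {Err, Hold, Reset, Busy}; fixed.
Sat(EG halt) = {Err, Hold, Reset, Busy}
|Sat(EG halt)| = |{Err, Hold, Reset, Busy}| = 4.

4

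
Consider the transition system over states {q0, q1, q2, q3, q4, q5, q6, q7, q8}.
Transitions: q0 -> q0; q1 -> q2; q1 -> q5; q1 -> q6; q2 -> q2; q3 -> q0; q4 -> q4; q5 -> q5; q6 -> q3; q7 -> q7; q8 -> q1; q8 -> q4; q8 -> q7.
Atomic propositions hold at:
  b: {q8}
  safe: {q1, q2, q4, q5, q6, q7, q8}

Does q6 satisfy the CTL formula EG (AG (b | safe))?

No

Sat(b | safe) = {q1, q2, q4, q5, q6, q7, q8}
AG (b | safe): greatest fixpoint, start Z0 = {q1, q2, q4, q5, q6, q7, q8}, keep only states in Sat with every successor in Z. Z1 = {q1, q2, q4, q5, q7, q8}; Z2 = {q2, q4, q5, q7, q8}; Z3 = {q2, q4, q5, q7}; fixed.
Sat(AG (b | safe)) = {q2, q4, q5, q7}
EG (AG (b | safe)): greatest fixpoint, start Z0 = {q2, q4, q5, q7}, keep only states in Sat with some successor in Z. Already a fixed point.
Sat(EG (AG (b | safe))) = {q2, q4, q5, q7}
q6 ∉ Sat(EG (AG (b | safe))) = {q2, q4, q5, q7}, so the formula does not hold at q6.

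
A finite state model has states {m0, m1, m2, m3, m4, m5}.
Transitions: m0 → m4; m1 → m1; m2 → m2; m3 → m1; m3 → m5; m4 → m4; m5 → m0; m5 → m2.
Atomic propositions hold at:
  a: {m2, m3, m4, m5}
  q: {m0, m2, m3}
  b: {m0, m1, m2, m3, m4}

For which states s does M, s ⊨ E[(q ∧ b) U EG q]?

{m2}

Sat(q ∧ b) = {m0, m2, m3}
EG q: greatest fixpoint, start Z0 = {m0, m2, m3}, keep only states in Sat with some successor in Z. Z1 = {m2}; fixed.
Sat(EG q) = {m2}
E[(q ∧ b) U EG q]: least fixpoint, start Z0 = Sat(EG q) = {m2}, add states in Sat(q ∧ b) with some successor in Z. Already a fixed point.
Sat(E[(q ∧ b) U EG q]) = {m2}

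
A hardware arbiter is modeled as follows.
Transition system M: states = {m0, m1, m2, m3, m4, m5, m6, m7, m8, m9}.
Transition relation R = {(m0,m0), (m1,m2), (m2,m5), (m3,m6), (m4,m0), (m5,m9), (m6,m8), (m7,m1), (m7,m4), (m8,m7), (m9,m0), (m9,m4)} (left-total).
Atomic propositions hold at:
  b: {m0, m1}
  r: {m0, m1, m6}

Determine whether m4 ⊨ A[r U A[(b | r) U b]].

Sat(b | r) = {m0, m1, m6}
A[(b | r) U b]: least fixpoint, start Z0 = Sat(b) = {m0, m1}, add states in Sat(b | r) with every successor in Z. Already a fixed point.
Sat(A[(b | r) U b]) = {m0, m1}
A[r U A[(b | r) U b]]: least fixpoint, start Z0 = Sat(A[(b | r) U b]) = {m0, m1}, add states in Sat(r) with every successor in Z. Already a fixed point.
Sat(A[r U A[(b | r) U b]]) = {m0, m1}
m4 ∉ Sat(A[r U A[(b | r) U b]]) = {m0, m1}, so the formula does not hold at m4.

No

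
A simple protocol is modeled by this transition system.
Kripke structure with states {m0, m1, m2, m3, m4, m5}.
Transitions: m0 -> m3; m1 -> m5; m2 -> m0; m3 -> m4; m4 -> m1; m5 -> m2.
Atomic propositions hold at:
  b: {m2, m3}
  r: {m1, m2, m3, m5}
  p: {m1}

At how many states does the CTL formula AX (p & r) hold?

Sat(p & r) = {m1}
Sat(AX (p & r)) = {s : every successor in {m1}} = {m4}
|Sat(AX (p & r))| = |{m4}| = 1.

1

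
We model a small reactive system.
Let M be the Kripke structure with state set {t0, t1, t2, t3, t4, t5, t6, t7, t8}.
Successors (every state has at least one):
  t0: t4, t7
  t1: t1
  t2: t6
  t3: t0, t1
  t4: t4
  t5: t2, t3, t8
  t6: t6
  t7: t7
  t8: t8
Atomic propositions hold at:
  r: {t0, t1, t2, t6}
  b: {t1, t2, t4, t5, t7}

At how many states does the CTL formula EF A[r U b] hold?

A[r U b]: least fixpoint, start Z0 = Sat(b) = {t1, t2, t4, t5, t7}, add states in Sat(r) with every successor in Z. Z1 = {t0, t1, t2, t4, t5, t7}; fixed.
Sat(A[r U b]) = {t0, t1, t2, t4, t5, t7}
EF A[r U b]: least fixpoint, start Z0 = {t0, t1, t2, t4, t5, t7}, add states with some successor in Z. Z1 = {t0, t1, t2, t3, t4, t5, t7}; fixed.
Sat(EF A[r U b]) = {t0, t1, t2, t3, t4, t5, t7}
|Sat(EF A[r U b])| = |{t0, t1, t2, t3, t4, t5, t7}| = 7.

7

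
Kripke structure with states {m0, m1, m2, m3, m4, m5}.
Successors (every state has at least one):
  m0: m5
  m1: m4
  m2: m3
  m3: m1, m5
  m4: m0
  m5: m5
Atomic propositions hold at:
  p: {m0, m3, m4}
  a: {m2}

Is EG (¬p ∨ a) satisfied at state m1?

No

Sat(¬p) = {m1, m2, m5}
Sat(¬p ∨ a) = {m1, m2, m5}
EG (¬p ∨ a): greatest fixpoint, start Z0 = {m1, m2, m5}, keep only states in Sat with some successor in Z. Z1 = {m5}; fixed.
Sat(EG (¬p ∨ a)) = {m5}
m1 ∉ Sat(EG (¬p ∨ a)) = {m5}, so the formula does not hold at m1.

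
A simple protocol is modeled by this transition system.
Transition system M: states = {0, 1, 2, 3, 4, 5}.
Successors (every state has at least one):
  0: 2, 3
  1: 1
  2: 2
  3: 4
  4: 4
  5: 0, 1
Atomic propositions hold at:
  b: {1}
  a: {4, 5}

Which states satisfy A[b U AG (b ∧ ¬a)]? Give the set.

{1}

Sat(¬a) = {0, 1, 2, 3}
Sat(b ∧ ¬a) = {1}
AG (b ∧ ¬a): greatest fixpoint, start Z0 = {1}, keep only states in Sat with every successor in Z. Already a fixed point.
Sat(AG (b ∧ ¬a)) = {1}
A[b U AG (b ∧ ¬a)]: least fixpoint, start Z0 = Sat(AG (b ∧ ¬a)) = {1}, add states in Sat(b) with every successor in Z. Already a fixed point.
Sat(A[b U AG (b ∧ ¬a)]) = {1}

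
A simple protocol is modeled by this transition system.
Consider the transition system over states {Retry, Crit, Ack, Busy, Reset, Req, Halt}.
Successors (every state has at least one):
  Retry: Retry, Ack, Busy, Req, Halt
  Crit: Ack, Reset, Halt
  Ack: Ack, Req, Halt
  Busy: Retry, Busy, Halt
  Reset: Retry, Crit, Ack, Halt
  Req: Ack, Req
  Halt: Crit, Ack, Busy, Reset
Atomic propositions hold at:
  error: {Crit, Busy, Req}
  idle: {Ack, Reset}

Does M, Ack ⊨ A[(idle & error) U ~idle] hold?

No

Sat(idle & error) = ∅
Sat(~idle) = {Retry, Crit, Busy, Req, Halt}
A[(idle & error) U ~idle]: least fixpoint, start Z0 = Sat(~idle) = {Retry, Crit, Busy, Req, Halt}, add states in Sat(idle & error) with every successor in Z. Already a fixed point.
Sat(A[(idle & error) U ~idle]) = {Retry, Crit, Busy, Req, Halt}
Ack ∉ Sat(A[(idle & error) U ~idle]) = {Retry, Crit, Busy, Req, Halt}, so the formula does not hold at Ack.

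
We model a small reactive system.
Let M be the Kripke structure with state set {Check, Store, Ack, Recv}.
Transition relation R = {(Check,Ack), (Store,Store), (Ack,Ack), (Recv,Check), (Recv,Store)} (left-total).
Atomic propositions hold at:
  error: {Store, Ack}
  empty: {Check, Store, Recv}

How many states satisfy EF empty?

3

EF empty: least fixpoint, start Z0 = {Check, Store, Recv}, add states with some successor in Z. Already a fixed point.
Sat(EF empty) = {Check, Store, Recv}
|Sat(EF empty)| = |{Check, Store, Recv}| = 3.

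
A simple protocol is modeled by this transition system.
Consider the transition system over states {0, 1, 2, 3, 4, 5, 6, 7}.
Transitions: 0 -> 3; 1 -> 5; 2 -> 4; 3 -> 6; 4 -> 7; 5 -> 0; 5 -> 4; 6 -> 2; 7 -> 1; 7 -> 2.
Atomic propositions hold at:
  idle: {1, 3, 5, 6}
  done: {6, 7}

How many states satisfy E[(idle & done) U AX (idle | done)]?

Sat(idle & done) = {6}
Sat(idle | done) = {1, 3, 5, 6, 7}
Sat(AX (idle | done)) = {s : every successor in {1, 3, 5, 6, 7}} = {0, 1, 3, 4}
E[(idle & done) U AX (idle | done)]: least fixpoint, start Z0 = Sat(AX (idle | done)) = {0, 1, 3, 4}, add states in Sat(idle & done) with some successor in Z. Already a fixed point.
Sat(E[(idle & done) U AX (idle | done)]) = {0, 1, 3, 4}
|Sat(E[(idle & done) U AX (idle | done)])| = |{0, 1, 3, 4}| = 4.

4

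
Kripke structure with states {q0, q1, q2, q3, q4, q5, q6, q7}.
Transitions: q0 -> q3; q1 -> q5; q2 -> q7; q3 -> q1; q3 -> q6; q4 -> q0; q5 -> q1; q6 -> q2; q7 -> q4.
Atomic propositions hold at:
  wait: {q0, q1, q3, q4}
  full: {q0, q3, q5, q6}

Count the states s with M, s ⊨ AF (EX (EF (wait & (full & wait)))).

Sat(full & wait) = {q0, q3}
Sat(wait & (full & wait)) = {q0, q3}
EF (wait & (full & wait)): least fixpoint, start Z0 = {q0, q3}, add states with some successor in Z. Z1 = {q0, q3, q4}; Z2 = {q0, q3, q4, q7}; Z3 = {q0, q2, q3, q4, q7}; Z4 = {q0, q2, q3, q4, q6, q7}; fixed.
Sat(EF (wait & (full & wait))) = {q0, q2, q3, q4, q6, q7}
Sat(EX (EF (wait & (full & wait)))) = {s : some successor in {q0, q2, q3, q4, q6, q7}} = {q0, q2, q3, q4, q6, q7}
AF (EX (EF (wait & (full & wait)))): least fixpoint, start Z0 = {q0, q2, q3, q4, q6, q7}, add states with every successor in Z. Already a fixed point.
Sat(AF (EX (EF (wait & (full & wait))))) = {q0, q2, q3, q4, q6, q7}
|Sat(AF (EX (EF (wait & (full & wait)))))| = |{q0, q2, q3, q4, q6, q7}| = 6.

6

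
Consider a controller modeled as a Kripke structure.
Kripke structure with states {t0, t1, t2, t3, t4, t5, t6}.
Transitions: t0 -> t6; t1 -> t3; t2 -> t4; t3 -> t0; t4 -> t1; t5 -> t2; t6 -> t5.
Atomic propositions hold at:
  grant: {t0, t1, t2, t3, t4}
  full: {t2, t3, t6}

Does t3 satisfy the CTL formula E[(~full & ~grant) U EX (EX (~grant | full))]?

Sat(~full) = {t0, t1, t4, t5}
Sat(~grant) = {t5, t6}
Sat(~full & ~grant) = {t5}
Sat(~grant | full) = {t2, t3, t5, t6}
Sat(EX (~grant | full)) = {s : some successor in {t2, t3, t5, t6}} = {t0, t1, t5, t6}
Sat(EX (EX (~grant | full))) = {s : some successor in {t0, t1, t5, t6}} = {t0, t3, t4, t6}
E[(~full & ~grant) U EX (EX (~grant | full))]: least fixpoint, start Z0 = Sat(EX (EX (~grant | full))) = {t0, t3, t4, t6}, add states in Sat(~full & ~grant) with some successor in Z. Already a fixed point.
Sat(E[(~full & ~grant) U EX (EX (~grant | full))]) = {t0, t3, t4, t6}
t3 ∈ Sat(E[(~full & ~grant) U EX (EX (~grant | full))]) = {t0, t3, t4, t6}, so the formula holds at t3.

Yes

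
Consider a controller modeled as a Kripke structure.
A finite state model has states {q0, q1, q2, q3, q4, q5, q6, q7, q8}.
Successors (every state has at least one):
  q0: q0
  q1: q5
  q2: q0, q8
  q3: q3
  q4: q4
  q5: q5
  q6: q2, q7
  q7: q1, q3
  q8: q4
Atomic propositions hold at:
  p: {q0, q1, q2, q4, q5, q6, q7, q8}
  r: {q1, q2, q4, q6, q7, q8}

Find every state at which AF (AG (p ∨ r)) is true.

Sat(p ∨ r) = {q0, q1, q2, q4, q5, q6, q7, q8}
AG (p ∨ r): greatest fixpoint, start Z0 = {q0, q1, q2, q4, q5, q6, q7, q8}, keep only states in Sat with every successor in Z. Z1 = {q0, q1, q2, q4, q5, q6, q8}; Z2 = {q0, q1, q2, q4, q5, q8}; fixed.
Sat(AG (p ∨ r)) = {q0, q1, q2, q4, q5, q8}
AF (AG (p ∨ r)): least fixpoint, start Z0 = {q0, q1, q2, q4, q5, q8}, add states with every successor in Z. Already a fixed point.
Sat(AF (AG (p ∨ r))) = {q0, q1, q2, q4, q5, q8}

{q0, q1, q2, q4, q5, q8}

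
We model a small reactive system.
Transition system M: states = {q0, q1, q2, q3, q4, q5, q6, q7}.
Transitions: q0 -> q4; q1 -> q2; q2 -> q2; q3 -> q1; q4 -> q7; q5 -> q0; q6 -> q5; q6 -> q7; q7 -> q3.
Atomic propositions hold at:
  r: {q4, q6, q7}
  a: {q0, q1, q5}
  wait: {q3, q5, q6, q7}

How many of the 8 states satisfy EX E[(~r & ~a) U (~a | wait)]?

Sat(~r) = {q0, q1, q2, q3, q5}
Sat(~a) = {q2, q3, q4, q6, q7}
Sat(~r & ~a) = {q2, q3}
Sat(~a | wait) = {q2, q3, q4, q5, q6, q7}
E[(~r & ~a) U (~a | wait)]: least fixpoint, start Z0 = Sat((~a | wait)) = {q2, q3, q4, q5, q6, q7}, add states in Sat(~r & ~a) with some successor in Z. Already a fixed point.
Sat(E[(~r & ~a) U (~a | wait)]) = {q2, q3, q4, q5, q6, q7}
Sat(EX E[(~r & ~a) U (~a | wait)]) = {s : some successor in {q2, q3, q4, q5, q6, q7}} = {q0, q1, q2, q4, q6, q7}
|Sat(EX E[(~r & ~a) U (~a | wait)])| = |{q0, q1, q2, q4, q6, q7}| = 6.

6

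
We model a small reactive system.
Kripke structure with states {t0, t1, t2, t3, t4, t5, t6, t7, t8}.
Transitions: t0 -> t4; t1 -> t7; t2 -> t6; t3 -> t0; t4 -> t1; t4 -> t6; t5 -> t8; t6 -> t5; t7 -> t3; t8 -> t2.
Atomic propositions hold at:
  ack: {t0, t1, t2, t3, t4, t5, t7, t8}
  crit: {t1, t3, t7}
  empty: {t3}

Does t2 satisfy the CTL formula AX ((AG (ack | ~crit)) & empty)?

Sat(~crit) = {t0, t2, t4, t5, t6, t8}
Sat(ack | ~crit) = {t0, t1, t2, t3, t4, t5, t6, t7, t8}
AG (ack | ~crit): greatest fixpoint, start Z0 = {t0, t1, t2, t3, t4, t5, t6, t7, t8}, keep only states in Sat with every successor in Z. Already a fixed point.
Sat(AG (ack | ~crit)) = {t0, t1, t2, t3, t4, t5, t6, t7, t8}
Sat((AG (ack | ~crit)) & empty) = {t3}
Sat(AX ((AG (ack | ~crit)) & empty)) = {s : every successor in {t3}} = {t7}
t2 ∉ Sat(AX ((AG (ack | ~crit)) & empty)) = {t7}, so the formula does not hold at t2.

No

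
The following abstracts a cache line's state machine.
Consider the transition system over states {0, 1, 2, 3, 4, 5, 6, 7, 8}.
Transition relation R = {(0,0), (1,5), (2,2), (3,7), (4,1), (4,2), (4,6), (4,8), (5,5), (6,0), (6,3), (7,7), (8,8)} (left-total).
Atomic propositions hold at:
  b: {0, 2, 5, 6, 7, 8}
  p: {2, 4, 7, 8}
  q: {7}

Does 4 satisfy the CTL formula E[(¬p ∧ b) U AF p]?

Yes

Sat(¬p) = {0, 1, 3, 5, 6}
Sat(¬p ∧ b) = {0, 5, 6}
AF p: least fixpoint, start Z0 = {2, 4, 7, 8}, add states with every successor in Z. Z1 = {2, 3, 4, 7, 8}; fixed.
Sat(AF p) = {2, 3, 4, 7, 8}
E[(¬p ∧ b) U AF p]: least fixpoint, start Z0 = Sat(AF p) = {2, 3, 4, 7, 8}, add states in Sat(¬p ∧ b) with some successor in Z. Z1 = {2, 3, 4, 6, 7, 8}; fixed.
Sat(E[(¬p ∧ b) U AF p]) = {2, 3, 4, 6, 7, 8}
4 ∈ Sat(E[(¬p ∧ b) U AF p]) = {2, 3, 4, 6, 7, 8}, so the formula holds at 4.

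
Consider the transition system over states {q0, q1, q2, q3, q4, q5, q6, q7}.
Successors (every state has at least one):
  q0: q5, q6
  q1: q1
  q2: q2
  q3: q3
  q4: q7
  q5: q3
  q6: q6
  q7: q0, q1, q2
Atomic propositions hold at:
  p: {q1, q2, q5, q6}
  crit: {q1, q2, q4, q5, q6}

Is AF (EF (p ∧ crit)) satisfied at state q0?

Yes

Sat(p ∧ crit) = {q1, q2, q5, q6}
EF (p ∧ crit): least fixpoint, start Z0 = {q1, q2, q5, q6}, add states with some successor in Z. Z1 = {q0, q1, q2, q5, q6, q7}; Z2 = {q0, q1, q2, q4, q5, q6, q7}; fixed.
Sat(EF (p ∧ crit)) = {q0, q1, q2, q4, q5, q6, q7}
AF (EF (p ∧ crit)): least fixpoint, start Z0 = {q0, q1, q2, q4, q5, q6, q7}, add states with every successor in Z. Already a fixed point.
Sat(AF (EF (p ∧ crit))) = {q0, q1, q2, q4, q5, q6, q7}
q0 ∈ Sat(AF (EF (p ∧ crit))) = {q0, q1, q2, q4, q5, q6, q7}, so the formula holds at q0.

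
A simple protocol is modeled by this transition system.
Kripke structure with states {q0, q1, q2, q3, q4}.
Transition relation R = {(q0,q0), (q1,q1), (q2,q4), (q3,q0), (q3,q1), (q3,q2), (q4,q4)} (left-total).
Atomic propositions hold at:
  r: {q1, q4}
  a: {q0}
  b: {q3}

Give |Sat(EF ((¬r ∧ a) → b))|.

Sat(¬r) = {q0, q2, q3}
Sat(¬r ∧ a) = {q0}
Sat((¬r ∧ a) → b) = {q1, q2, q3, q4}
EF ((¬r ∧ a) → b): least fixpoint, start Z0 = {q1, q2, q3, q4}, add states with some successor in Z. Already a fixed point.
Sat(EF ((¬r ∧ a) → b)) = {q1, q2, q3, q4}
|Sat(EF ((¬r ∧ a) → b))| = |{q1, q2, q3, q4}| = 4.

4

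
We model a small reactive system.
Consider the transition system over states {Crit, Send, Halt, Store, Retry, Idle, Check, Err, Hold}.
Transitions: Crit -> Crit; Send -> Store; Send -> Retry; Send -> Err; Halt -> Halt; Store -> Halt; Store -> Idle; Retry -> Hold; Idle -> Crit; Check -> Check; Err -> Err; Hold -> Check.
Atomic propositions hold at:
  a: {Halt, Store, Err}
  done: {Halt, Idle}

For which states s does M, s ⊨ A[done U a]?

A[done U a]: least fixpoint, start Z0 = Sat(a) = {Halt, Store, Err}, add states in Sat(done) with every successor in Z. Already a fixed point.
Sat(A[done U a]) = {Halt, Store, Err}

{Halt, Store, Err}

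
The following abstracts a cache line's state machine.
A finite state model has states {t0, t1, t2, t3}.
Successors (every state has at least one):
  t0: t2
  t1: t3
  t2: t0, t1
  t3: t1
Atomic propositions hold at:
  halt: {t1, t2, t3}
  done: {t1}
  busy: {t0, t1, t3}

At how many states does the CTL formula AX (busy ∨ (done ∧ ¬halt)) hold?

Sat(¬halt) = {t0}
Sat(done ∧ ¬halt) = ∅
Sat(busy ∨ (done ∧ ¬halt)) = {t0, t1, t3}
Sat(AX (busy ∨ (done ∧ ¬halt))) = {s : every successor in {t0, t1, t3}} = {t1, t2, t3}
|Sat(AX (busy ∨ (done ∧ ¬halt)))| = |{t1, t2, t3}| = 3.

3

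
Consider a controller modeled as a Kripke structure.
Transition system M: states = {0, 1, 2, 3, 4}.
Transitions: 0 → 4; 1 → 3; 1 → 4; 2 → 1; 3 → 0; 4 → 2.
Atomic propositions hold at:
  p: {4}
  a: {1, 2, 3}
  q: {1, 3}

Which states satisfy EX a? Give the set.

{1, 2, 4}

Sat(EX a) = {s : some successor in {1, 2, 3}} = {1, 2, 4}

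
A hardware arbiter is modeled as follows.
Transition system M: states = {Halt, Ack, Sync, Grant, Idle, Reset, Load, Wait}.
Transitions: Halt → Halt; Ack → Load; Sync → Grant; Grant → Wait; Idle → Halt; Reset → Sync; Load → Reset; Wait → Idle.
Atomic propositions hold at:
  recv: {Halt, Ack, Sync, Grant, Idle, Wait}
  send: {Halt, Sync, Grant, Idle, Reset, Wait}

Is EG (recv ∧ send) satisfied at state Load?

No

Sat(recv ∧ send) = {Halt, Sync, Grant, Idle, Wait}
EG (recv ∧ send): greatest fixpoint, start Z0 = {Halt, Sync, Grant, Idle, Wait}, keep only states in Sat with some successor in Z. Already a fixed point.
Sat(EG (recv ∧ send)) = {Halt, Sync, Grant, Idle, Wait}
Load ∉ Sat(EG (recv ∧ send)) = {Halt, Sync, Grant, Idle, Wait}, so the formula does not hold at Load.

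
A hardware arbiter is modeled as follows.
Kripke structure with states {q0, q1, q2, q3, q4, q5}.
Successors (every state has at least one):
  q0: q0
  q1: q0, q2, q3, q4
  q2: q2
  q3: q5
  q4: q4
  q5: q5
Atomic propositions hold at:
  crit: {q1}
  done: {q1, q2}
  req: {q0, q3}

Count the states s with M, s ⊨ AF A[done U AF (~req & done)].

Sat(~req) = {q1, q2, q4, q5}
Sat(~req & done) = {q1, q2}
AF (~req & done): least fixpoint, start Z0 = {q1, q2}, add states with every successor in Z. Already a fixed point.
Sat(AF (~req & done)) = {q1, q2}
A[done U AF (~req & done)]: least fixpoint, start Z0 = Sat(AF (~req & done)) = {q1, q2}, add states in Sat(done) with every successor in Z. Already a fixed point.
Sat(A[done U AF (~req & done)]) = {q1, q2}
AF A[done U AF (~req & done)]: least fixpoint, start Z0 = {q1, q2}, add states with every successor in Z. Already a fixed point.
Sat(AF A[done U AF (~req & done)]) = {q1, q2}
|Sat(AF A[done U AF (~req & done)])| = |{q1, q2}| = 2.

2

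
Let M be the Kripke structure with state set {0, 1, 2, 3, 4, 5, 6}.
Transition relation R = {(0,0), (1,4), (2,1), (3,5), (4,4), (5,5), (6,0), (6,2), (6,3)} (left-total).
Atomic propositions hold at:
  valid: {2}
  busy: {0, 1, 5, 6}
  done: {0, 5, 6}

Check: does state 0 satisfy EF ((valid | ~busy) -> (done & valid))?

Yes

Sat(~busy) = {2, 3, 4}
Sat(valid | ~busy) = {2, 3, 4}
Sat(done & valid) = ∅
Sat((valid | ~busy) -> (done & valid)) = {0, 1, 5, 6}
EF ((valid | ~busy) -> (done & valid)): least fixpoint, start Z0 = {0, 1, 5, 6}, add states with some successor in Z. Z1 = {0, 1, 2, 3, 5, 6}; fixed.
Sat(EF ((valid | ~busy) -> (done & valid))) = {0, 1, 2, 3, 5, 6}
0 ∈ Sat(EF ((valid | ~busy) -> (done & valid))) = {0, 1, 2, 3, 5, 6}, so the formula holds at 0.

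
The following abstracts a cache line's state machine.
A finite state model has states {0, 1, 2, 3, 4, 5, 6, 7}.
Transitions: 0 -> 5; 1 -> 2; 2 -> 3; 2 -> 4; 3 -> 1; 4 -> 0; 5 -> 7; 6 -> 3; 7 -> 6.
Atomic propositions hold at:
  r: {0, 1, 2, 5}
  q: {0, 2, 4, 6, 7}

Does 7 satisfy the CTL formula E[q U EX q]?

Sat(EX q) = {s : some successor in {0, 2, 4, 6, 7}} = {1, 2, 4, 5, 7}
E[q U EX q]: least fixpoint, start Z0 = Sat(EX q) = {1, 2, 4, 5, 7}, add states in Sat(q) with some successor in Z. Z1 = {0, 1, 2, 4, 5, 7}; fixed.
Sat(E[q U EX q]) = {0, 1, 2, 4, 5, 7}
7 ∈ Sat(E[q U EX q]) = {0, 1, 2, 4, 5, 7}, so the formula holds at 7.

Yes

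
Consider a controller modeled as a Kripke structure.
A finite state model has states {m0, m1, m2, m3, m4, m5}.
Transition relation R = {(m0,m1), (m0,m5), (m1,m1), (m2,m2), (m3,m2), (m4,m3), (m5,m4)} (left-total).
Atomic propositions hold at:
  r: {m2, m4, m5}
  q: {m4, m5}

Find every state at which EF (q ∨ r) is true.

Sat(q ∨ r) = {m2, m4, m5}
EF (q ∨ r): least fixpoint, start Z0 = {m2, m4, m5}, add states with some successor in Z. Z1 = {m0, m2, m3, m4, m5}; fixed.
Sat(EF (q ∨ r)) = {m0, m2, m3, m4, m5}

{m0, m2, m3, m4, m5}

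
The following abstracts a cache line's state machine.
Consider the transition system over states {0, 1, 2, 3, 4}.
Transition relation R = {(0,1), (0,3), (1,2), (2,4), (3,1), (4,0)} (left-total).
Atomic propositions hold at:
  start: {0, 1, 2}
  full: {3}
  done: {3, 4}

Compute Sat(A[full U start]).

A[full U start]: least fixpoint, start Z0 = Sat(start) = {0, 1, 2}, add states in Sat(full) with every successor in Z. Z1 = {0, 1, 2, 3}; fixed.
Sat(A[full U start]) = {0, 1, 2, 3}

{0, 1, 2, 3}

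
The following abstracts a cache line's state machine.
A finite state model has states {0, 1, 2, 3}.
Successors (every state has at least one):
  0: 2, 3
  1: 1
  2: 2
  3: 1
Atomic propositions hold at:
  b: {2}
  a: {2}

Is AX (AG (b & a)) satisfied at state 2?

Yes

Sat(b & a) = {2}
AG (b & a): greatest fixpoint, start Z0 = {2}, keep only states in Sat with every successor in Z. Already a fixed point.
Sat(AG (b & a)) = {2}
Sat(AX (AG (b & a))) = {s : every successor in {2}} = {2}
2 ∈ Sat(AX (AG (b & a))) = {2}, so the formula holds at 2.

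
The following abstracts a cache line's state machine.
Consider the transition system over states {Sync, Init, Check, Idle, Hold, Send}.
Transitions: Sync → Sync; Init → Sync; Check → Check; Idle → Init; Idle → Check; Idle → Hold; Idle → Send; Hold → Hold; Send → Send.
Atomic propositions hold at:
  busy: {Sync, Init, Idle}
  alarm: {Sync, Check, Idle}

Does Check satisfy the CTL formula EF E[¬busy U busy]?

Sat(¬busy) = {Check, Hold, Send}
E[¬busy U busy]: least fixpoint, start Z0 = Sat(busy) = {Sync, Init, Idle}, add states in Sat(¬busy) with some successor in Z. Already a fixed point.
Sat(E[¬busy U busy]) = {Sync, Init, Idle}
EF E[¬busy U busy]: least fixpoint, start Z0 = {Sync, Init, Idle}, add states with some successor in Z. Already a fixed point.
Sat(EF E[¬busy U busy]) = {Sync, Init, Idle}
Check ∉ Sat(EF E[¬busy U busy]) = {Sync, Init, Idle}, so the formula does not hold at Check.

No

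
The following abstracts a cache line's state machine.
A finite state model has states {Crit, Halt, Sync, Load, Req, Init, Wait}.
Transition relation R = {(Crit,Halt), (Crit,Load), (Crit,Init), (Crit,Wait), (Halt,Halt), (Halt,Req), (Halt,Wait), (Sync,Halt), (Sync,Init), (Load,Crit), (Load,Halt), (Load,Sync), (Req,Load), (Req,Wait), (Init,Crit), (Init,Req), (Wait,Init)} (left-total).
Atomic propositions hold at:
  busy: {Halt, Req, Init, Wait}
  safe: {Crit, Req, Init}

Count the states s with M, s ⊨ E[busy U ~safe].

Sat(~safe) = {Halt, Sync, Load, Wait}
E[busy U ~safe]: least fixpoint, start Z0 = Sat(~safe) = {Halt, Sync, Load, Wait}, add states in Sat(busy) with some successor in Z. Z1 = {Halt, Sync, Load, Req, Wait}; Z2 = {Halt, Sync, Load, Req, Init, Wait}; fixed.
Sat(E[busy U ~safe]) = {Halt, Sync, Load, Req, Init, Wait}
|Sat(E[busy U ~safe])| = |{Halt, Sync, Load, Req, Init, Wait}| = 6.

6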